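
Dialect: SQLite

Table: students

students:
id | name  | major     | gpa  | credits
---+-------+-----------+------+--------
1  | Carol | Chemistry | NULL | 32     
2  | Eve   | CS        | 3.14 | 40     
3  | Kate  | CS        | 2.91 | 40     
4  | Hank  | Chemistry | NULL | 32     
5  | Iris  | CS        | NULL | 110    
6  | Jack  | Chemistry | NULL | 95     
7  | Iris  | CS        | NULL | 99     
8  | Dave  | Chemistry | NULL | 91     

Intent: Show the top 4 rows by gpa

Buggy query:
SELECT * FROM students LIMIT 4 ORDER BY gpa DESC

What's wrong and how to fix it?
Bug: LIMIT must come after ORDER BY

Fix: Sort with ORDER BY, then apply LIMIT

Corrected query:
SELECT * FROM students ORDER BY gpa DESC LIMIT 4

Result:
id | name  | major     | gpa  | credits
---+-------+-----------+------+--------
2  | Eve   | CS        | 3.14 | 40     
3  | Kate  | CS        | 2.91 | 40     
1  | Carol | Chemistry | NULL | 32     
4  | Hank  | Chemistry | NULL | 32     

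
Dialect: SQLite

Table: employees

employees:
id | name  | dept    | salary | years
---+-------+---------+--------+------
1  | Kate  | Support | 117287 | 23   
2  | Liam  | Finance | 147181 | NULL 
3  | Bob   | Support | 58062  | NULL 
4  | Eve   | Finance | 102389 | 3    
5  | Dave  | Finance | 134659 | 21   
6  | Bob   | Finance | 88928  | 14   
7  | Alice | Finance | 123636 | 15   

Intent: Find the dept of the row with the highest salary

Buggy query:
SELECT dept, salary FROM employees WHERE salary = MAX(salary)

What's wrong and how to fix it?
Bug: MAX(salary) is an aggregate and cannot be used directly in WHERE

Fix: Use a subquery: WHERE salary = (SELECT MAX(salary) FROM employees)

Corrected query:
SELECT dept, salary FROM employees WHERE salary = (SELECT MAX(salary) FROM employees)

Result:
dept    | salary
--------+-------
Finance | 147181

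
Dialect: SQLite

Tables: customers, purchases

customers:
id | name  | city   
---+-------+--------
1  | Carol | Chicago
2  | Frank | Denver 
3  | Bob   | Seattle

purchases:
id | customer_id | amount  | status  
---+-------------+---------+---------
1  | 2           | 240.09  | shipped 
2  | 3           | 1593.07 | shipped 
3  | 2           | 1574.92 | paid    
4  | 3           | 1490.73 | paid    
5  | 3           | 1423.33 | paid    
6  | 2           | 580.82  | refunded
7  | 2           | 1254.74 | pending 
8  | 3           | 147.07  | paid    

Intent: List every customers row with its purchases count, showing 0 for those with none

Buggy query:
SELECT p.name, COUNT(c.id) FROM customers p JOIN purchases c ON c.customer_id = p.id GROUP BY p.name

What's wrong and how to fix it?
Bug: An inner join excludes parents with zero children

Fix: Switch to LEFT JOIN to retain unmatched parent rows

Corrected query:
SELECT p.name, COUNT(c.id) FROM customers p LEFT JOIN purchases c ON c.customer_id = p.id GROUP BY p.name

Result:
name  | COUNT(c.id)
------+------------
Bob   | 4          
Carol | 0          
Frank | 4          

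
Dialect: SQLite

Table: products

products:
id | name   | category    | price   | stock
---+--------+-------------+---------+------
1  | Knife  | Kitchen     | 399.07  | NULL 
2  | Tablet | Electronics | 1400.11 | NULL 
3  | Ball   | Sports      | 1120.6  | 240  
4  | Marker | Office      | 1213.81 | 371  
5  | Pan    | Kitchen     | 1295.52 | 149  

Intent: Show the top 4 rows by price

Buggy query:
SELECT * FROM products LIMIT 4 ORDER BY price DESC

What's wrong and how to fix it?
Bug: LIMIT must come after ORDER BY

Fix: Sort with ORDER BY, then apply LIMIT

Corrected query:
SELECT * FROM products ORDER BY price DESC LIMIT 4

Result:
id | name   | category    | price   | stock
---+--------+-------------+---------+------
2  | Tablet | Electronics | 1400.11 | NULL 
5  | Pan    | Kitchen     | 1295.52 | 149  
4  | Marker | Office      | 1213.81 | 371  
3  | Ball   | Sports      | 1120.6  | 240  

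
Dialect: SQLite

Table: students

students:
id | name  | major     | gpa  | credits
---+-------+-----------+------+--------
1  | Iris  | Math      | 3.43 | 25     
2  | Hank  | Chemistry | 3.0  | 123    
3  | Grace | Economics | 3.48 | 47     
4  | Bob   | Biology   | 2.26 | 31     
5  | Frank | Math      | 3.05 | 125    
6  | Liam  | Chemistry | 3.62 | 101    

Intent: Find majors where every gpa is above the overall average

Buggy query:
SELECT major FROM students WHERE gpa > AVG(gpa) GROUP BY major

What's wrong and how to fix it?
Bug: WHERE evaluates per row before aggregation, so AVG() is unavailable

Fix: Use a subquery for AVG and a HAVING MIN(...) filter so the condition holds for every row in the group

Corrected query:
SELECT major FROM students GROUP BY major HAVING MIN(gpa) > (SELECT AVG(gpa) FROM students)

Result:
major    
---------
Economics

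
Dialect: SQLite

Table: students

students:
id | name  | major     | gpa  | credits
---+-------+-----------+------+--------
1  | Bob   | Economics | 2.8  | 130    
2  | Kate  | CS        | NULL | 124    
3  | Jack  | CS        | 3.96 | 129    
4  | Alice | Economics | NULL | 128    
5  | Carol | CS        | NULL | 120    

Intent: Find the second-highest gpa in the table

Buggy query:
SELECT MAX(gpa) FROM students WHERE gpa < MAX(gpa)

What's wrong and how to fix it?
Bug: MAX(gpa) on the right of the comparison is an aggregate-in-WHERE error

Fix: Compute the overall MAX in a subquery, then take MAX of rows below it

Corrected query:
SELECT MAX(gpa) FROM students WHERE gpa < (SELECT MAX(gpa) FROM students)

Result:
MAX(gpa)
--------
2.8     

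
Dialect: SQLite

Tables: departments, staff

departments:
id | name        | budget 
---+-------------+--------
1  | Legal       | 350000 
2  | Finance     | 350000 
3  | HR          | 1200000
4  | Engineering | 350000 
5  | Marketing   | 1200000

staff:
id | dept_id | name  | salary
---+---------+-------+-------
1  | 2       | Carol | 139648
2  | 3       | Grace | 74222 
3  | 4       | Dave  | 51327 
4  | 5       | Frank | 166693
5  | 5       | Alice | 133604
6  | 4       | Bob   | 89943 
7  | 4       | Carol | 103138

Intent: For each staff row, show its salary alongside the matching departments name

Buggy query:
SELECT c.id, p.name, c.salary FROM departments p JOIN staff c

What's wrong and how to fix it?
Bug: JOIN with no ON clause produces a cartesian product; every staff row pairs with every departments row

Fix: Add ON c.dept_id = p.id to the JOIN

Corrected query:
SELECT c.id, p.name, c.salary FROM departments p JOIN staff c ON c.dept_id = p.id

Result:
id | name        | salary
---+-------------+-------
1  | Finance     | 139648
2  | HR          | 74222 
3  | Engineering | 51327 
4  | Marketing   | 166693
5  | Marketing   | 133604
6  | Engineering | 89943 
7  | Engineering | 103138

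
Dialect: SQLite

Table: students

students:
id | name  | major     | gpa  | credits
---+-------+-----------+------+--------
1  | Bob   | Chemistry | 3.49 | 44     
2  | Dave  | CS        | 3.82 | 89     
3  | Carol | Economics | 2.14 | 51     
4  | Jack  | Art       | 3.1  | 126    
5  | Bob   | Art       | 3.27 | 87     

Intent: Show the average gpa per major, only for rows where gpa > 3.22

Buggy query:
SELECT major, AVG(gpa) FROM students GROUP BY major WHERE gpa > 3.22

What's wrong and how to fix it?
Bug: Row-level WHERE must come before GROUP BY in the clause order

Fix: Place WHERE between FROM and GROUP BY

Corrected query:
SELECT major, AVG(gpa) FROM students WHERE gpa > 3.22 GROUP BY major

Result:
major     | AVG(gpa)
----------+---------
Art       | 3.27    
CS        | 3.82    
Chemistry | 3.49    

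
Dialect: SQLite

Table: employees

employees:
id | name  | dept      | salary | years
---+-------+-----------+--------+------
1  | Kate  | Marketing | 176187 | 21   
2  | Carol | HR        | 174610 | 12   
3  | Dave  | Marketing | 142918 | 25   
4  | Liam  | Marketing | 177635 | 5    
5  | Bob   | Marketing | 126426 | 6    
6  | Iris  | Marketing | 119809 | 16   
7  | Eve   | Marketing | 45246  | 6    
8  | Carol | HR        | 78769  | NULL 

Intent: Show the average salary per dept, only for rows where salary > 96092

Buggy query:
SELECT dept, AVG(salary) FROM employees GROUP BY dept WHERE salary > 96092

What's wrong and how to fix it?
Bug: WHERE cannot follow GROUP BY

Fix: Move the WHERE clause before GROUP BY

Corrected query:
SELECT dept, AVG(salary) FROM employees WHERE salary > 96092 GROUP BY dept

Result:
dept      | AVG(salary)
----------+------------
HR        | 174610     
Marketing | 148595     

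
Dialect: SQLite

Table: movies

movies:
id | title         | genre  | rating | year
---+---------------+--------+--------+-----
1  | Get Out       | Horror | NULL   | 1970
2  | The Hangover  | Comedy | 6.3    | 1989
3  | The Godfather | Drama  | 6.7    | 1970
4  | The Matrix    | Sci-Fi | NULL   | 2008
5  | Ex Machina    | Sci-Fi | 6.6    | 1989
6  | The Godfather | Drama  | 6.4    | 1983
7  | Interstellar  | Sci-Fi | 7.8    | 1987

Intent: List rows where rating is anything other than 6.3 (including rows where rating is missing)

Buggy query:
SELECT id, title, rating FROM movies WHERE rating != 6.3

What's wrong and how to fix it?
Bug: Inequality against NULL is unknown, not true; rows with NULL are dropped

Fix: Handle NULL separately with IS NULL alongside the inequality

Corrected query:
SELECT id, title, rating FROM movies WHERE rating != 6.3 OR rating IS NULL

Result:
id | title         | rating
---+---------------+-------
1  | Get Out       | NULL  
3  | The Godfather | 6.7   
4  | The Matrix    | NULL  
5  | Ex Machina    | 6.6   
6  | The Godfather | 6.4   
7  | Interstellar  | 7.8   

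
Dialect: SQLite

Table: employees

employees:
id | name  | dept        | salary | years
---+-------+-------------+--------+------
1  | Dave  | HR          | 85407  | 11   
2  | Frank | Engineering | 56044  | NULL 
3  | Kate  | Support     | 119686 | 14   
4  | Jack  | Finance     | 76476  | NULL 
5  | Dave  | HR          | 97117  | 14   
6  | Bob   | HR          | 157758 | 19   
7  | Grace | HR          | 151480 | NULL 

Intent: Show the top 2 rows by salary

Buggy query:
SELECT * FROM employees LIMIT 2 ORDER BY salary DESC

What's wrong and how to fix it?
Bug: ORDER BY cannot follow LIMIT; LIMIT is the final clause

Fix: Swap the clauses: ORDER BY first, then LIMIT

Corrected query:
SELECT * FROM employees ORDER BY salary DESC LIMIT 2

Result:
id | name  | dept | salary | years
---+-------+------+--------+------
6  | Bob   | HR   | 157758 | 19   
7  | Grace | HR   | 151480 | NULL 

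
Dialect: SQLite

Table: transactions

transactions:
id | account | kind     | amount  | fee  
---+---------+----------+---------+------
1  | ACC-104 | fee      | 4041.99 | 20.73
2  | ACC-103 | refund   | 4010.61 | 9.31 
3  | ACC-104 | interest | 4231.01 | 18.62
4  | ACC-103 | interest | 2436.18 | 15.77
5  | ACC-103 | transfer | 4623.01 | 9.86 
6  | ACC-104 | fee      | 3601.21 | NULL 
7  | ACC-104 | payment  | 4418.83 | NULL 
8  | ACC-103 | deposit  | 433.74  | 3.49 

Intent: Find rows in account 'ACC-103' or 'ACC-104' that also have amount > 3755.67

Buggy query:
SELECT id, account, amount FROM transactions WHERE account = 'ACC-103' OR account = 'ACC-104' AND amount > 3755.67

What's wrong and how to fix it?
Bug: AND binds tighter than OR, so this parses as account = 'ACC-103' OR (account = 'ACC-104' AND amount > 3755.67)

Fix: Add parentheses around the OR so the AND applies to both alternatives

Corrected query:
SELECT id, account, amount FROM transactions WHERE (account = 'ACC-103' OR account = 'ACC-104') AND amount > 3755.67

Result:
id | account | amount 
---+---------+--------
1  | ACC-104 | 4041.99
2  | ACC-103 | 4010.61
3  | ACC-104 | 4231.01
5  | ACC-103 | 4623.01
7  | ACC-104 | 4418.83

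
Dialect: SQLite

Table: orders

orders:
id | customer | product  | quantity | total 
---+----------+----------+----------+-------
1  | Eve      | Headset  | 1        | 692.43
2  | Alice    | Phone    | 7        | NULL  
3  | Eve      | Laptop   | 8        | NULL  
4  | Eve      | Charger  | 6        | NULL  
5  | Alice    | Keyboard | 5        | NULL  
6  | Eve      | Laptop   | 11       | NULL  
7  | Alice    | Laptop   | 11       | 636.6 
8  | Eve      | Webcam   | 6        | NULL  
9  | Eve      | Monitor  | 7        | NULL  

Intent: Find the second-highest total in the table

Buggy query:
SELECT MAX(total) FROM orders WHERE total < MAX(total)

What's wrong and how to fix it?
Bug: MAX(total) on the right of the comparison is an aggregate-in-WHERE error

Fix: Put the inner MAX in a scalar subquery

Corrected query:
SELECT MAX(total) FROM orders WHERE total < (SELECT MAX(total) FROM orders)

Result:
MAX(total)
----------
636.6     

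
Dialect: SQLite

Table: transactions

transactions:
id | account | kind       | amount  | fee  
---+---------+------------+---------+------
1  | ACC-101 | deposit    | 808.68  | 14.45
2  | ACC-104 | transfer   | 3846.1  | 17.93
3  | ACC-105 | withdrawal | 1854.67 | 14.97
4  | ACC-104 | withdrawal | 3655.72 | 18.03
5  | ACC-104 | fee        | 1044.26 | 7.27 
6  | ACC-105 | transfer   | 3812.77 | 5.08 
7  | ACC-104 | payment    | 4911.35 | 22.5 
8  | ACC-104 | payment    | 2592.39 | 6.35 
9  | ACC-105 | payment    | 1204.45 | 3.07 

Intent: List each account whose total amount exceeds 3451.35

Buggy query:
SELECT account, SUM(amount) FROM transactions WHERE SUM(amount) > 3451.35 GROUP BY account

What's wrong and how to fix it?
Bug: WHERE runs before GROUP BY, so aggregates aren't available there

Fix: Move the aggregate condition to a HAVING clause

Corrected query:
SELECT account, SUM(amount) FROM transactions GROUP BY account HAVING SUM(amount) > 3451.35

Result:
account | SUM(amount)
--------+------------
ACC-104 | 16049.82   
ACC-105 | 6871.89    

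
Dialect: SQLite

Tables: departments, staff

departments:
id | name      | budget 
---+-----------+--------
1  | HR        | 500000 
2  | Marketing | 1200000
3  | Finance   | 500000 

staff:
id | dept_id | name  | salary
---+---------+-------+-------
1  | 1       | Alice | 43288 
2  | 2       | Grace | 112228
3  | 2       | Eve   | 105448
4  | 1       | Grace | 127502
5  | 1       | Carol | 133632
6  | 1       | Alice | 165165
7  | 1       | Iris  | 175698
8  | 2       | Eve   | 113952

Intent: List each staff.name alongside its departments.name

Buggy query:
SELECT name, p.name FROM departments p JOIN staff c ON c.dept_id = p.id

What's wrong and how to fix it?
Bug: Both tables have a 'name' column; the unqualified reference is ambiguous

Fix: Qualify the column with its table alias (c.name)

Corrected query:
SELECT c.name, p.name FROM departments p JOIN staff c ON c.dept_id = p.id

Result:
name  | name     
------+----------
Alice | HR       
Grace | Marketing
Eve   | Marketing
Grace | HR       
Carol | HR       
Alice | HR       
Iris  | HR       
Eve   | Marketing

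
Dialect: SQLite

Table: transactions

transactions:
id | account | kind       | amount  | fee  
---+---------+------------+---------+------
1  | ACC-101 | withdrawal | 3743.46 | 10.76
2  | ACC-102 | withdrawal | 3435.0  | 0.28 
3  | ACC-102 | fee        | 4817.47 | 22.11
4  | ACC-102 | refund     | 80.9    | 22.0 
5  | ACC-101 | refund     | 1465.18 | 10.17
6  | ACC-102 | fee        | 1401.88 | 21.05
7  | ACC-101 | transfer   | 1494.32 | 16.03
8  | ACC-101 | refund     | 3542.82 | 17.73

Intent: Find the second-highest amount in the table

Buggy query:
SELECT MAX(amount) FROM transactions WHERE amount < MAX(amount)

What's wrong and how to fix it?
Bug: The inner MAX is an aggregate inside WHERE, which is not allowed

Fix: Put the inner MAX in a scalar subquery

Corrected query:
SELECT MAX(amount) FROM transactions WHERE amount < (SELECT MAX(amount) FROM transactions)

Result:
MAX(amount)
-----------
3743.46    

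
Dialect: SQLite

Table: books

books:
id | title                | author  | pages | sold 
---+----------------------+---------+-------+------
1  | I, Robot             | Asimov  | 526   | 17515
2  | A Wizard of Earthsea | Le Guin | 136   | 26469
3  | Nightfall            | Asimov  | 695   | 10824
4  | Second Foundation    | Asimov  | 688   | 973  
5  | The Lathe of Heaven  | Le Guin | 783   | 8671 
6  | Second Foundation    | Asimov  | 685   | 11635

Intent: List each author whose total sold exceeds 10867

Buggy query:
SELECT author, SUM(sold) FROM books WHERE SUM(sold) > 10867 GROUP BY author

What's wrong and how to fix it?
Bug: Aggregate functions cannot appear in a WHERE clause

Fix: Move the aggregate condition to a HAVING clause

Corrected query:
SELECT author, SUM(sold) FROM books GROUP BY author HAVING SUM(sold) > 10867

Result:
author  | SUM(sold)
--------+----------
Asimov  | 40947    
Le Guin | 35140    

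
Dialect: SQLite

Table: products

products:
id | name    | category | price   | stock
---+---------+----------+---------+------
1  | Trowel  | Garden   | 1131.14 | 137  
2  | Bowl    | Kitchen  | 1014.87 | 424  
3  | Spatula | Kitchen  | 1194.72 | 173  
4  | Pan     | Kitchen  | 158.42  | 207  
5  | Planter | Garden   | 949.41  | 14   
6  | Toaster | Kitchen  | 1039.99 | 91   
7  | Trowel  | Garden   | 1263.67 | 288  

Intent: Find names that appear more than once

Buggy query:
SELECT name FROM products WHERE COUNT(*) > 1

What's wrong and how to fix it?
Bug: WHERE can't reference COUNT(*); aggregates are computed after WHERE

Fix: GROUP BY name, then filter groups with HAVING COUNT(*) > 1

Corrected query:
SELECT name FROM products GROUP BY name HAVING COUNT(*) > 1

Result:
name  
------
Trowel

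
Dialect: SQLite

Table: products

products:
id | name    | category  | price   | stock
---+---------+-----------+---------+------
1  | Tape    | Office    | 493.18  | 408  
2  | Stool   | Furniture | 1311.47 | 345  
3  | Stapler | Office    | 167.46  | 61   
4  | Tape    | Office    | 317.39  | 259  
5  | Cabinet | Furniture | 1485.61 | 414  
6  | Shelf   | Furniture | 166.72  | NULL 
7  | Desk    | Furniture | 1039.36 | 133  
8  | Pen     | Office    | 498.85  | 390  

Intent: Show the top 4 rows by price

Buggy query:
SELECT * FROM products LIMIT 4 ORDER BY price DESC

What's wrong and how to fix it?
Bug: ORDER BY cannot follow LIMIT; LIMIT is the final clause

Fix: Sort with ORDER BY, then apply LIMIT

Corrected query:
SELECT * FROM products ORDER BY price DESC LIMIT 4

Result:
id | name    | category  | price   | stock
---+---------+-----------+---------+------
5  | Cabinet | Furniture | 1485.61 | 414  
2  | Stool   | Furniture | 1311.47 | 345  
7  | Desk    | Furniture | 1039.36 | 133  
8  | Pen     | Office    | 498.85  | 390  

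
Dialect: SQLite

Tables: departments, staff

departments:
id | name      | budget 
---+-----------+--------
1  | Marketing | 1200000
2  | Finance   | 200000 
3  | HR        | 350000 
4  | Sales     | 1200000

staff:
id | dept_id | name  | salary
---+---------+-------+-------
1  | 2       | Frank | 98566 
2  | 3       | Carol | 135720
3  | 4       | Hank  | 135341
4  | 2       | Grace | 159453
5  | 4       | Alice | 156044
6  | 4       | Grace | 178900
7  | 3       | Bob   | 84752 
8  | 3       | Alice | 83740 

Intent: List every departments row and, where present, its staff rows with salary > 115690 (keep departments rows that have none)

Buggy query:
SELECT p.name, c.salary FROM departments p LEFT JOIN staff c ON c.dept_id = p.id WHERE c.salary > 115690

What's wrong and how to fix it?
Bug: Filtering c.salary in WHERE discards the NULL rows produced by LEFT JOIN, turning it into an inner join

Fix: Put 'c.salary > 115690' in the JOIN's ON clause instead of WHERE

Corrected query:
SELECT p.name, c.salary FROM departments p LEFT JOIN staff c ON c.dept_id = p.id AND c.salary > 115690

Result:
name      | salary
----------+-------
Marketing | NULL  
Finance   | 159453
HR        | 135720
Sales     | 135341
Sales     | 156044
Sales     | 178900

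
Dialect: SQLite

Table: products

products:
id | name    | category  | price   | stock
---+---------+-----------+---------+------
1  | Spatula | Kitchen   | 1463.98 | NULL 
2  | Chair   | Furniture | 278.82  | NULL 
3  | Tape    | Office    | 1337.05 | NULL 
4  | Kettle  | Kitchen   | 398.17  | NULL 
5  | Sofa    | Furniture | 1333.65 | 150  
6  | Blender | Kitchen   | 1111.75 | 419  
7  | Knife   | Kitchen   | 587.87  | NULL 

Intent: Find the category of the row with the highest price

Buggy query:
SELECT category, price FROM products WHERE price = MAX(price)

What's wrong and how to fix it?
Bug: MAX(price) is an aggregate and cannot be used directly in WHERE

Fix: Wrap MAX in a scalar subquery so WHERE compares against a single value

Corrected query:
SELECT category, price FROM products WHERE price = (SELECT MAX(price) FROM products)

Result:
category | price  
---------+--------
Kitchen  | 1463.98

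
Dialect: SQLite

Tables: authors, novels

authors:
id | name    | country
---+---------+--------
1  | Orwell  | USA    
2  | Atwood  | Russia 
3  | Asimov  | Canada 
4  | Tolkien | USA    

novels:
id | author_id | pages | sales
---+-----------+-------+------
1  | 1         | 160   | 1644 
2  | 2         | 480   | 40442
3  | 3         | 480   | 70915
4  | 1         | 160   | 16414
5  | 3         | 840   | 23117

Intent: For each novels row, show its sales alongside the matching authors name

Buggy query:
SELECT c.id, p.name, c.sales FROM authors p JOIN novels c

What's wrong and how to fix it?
Bug: JOIN with no ON clause produces a cartesian product; every novels row pairs with every authors row

Fix: Specify the join condition linking the foreign key to the parent id

Corrected query:
SELECT c.id, p.name, c.sales FROM authors p JOIN novels c ON c.author_id = p.id

Result:
id | name   | sales
---+--------+------
1  | Orwell | 1644 
2  | Atwood | 40442
3  | Asimov | 70915
4  | Orwell | 16414
5  | Asimov | 23117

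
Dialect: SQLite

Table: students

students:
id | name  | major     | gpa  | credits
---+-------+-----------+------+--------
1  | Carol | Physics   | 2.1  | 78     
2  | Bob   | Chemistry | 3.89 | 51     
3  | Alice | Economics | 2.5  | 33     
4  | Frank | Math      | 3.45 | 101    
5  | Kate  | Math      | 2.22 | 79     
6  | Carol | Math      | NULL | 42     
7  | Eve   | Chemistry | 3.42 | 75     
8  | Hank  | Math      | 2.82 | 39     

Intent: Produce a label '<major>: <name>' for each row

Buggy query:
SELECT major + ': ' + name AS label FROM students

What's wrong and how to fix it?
Bug: SQLite uses || for string concatenation; + coerces text to numbers (yielding 0)

Fix: Replace + with || to concatenate text

Corrected query:
SELECT major || ': ' || name AS label FROM students

Result:
label           
----------------
Physics: Carol  
Chemistry: Bob  
Economics: Alice
Math: Frank     
Math: Kate      
Math: Carol     
Chemistry: Eve  
Math: Hank      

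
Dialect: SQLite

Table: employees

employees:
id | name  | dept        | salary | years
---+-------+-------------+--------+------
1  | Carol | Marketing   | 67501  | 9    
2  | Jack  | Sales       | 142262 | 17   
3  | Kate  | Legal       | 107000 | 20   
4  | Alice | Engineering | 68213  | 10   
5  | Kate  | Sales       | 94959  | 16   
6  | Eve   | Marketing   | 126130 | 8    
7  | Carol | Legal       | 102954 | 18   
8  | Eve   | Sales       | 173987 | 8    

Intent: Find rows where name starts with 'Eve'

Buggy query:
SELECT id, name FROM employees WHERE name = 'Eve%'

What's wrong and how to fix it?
Bug: Wildcards only work with LIKE; '=' treats '%' as a literal character

Fix: Replace '=' with LIKE so 'Eve%' is treated as a pattern

Corrected query:
SELECT id, name FROM employees WHERE name LIKE 'Eve%'

Result:
id | name
---+-----
6  | Eve 
8  | Eve 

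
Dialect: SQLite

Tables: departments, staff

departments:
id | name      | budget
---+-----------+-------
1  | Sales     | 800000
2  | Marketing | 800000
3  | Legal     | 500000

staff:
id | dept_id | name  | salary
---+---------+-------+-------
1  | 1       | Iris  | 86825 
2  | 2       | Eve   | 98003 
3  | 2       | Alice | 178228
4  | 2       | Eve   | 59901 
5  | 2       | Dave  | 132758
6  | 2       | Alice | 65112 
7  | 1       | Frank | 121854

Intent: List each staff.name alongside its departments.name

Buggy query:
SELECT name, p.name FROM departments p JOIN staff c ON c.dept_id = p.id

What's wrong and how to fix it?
Bug: 'name' exists in both joined tables, so the database can't tell which one is meant

Fix: Prefix ambiguous columns with the table alias

Corrected query:
SELECT c.name, p.name FROM departments p JOIN staff c ON c.dept_id = p.id

Result:
name  | name     
------+----------
Iris  | Sales    
Eve   | Marketing
Alice | Marketing
Eve   | Marketing
Dave  | Marketing
Alice | Marketing
Frank | Sales    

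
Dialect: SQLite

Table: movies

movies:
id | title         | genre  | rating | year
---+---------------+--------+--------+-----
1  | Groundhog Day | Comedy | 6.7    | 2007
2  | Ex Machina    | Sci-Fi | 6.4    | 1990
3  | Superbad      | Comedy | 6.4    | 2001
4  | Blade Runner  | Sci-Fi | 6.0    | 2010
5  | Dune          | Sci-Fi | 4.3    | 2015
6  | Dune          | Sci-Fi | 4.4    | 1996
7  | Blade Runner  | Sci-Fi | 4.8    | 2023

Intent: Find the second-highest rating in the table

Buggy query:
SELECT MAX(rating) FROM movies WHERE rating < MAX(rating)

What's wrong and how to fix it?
Bug: The inner MAX is an aggregate inside WHERE, which is not allowed

Fix: Put the inner MAX in a scalar subquery

Corrected query:
SELECT MAX(rating) FROM movies WHERE rating < (SELECT MAX(rating) FROM movies)

Result:
MAX(rating)
-----------
6.4        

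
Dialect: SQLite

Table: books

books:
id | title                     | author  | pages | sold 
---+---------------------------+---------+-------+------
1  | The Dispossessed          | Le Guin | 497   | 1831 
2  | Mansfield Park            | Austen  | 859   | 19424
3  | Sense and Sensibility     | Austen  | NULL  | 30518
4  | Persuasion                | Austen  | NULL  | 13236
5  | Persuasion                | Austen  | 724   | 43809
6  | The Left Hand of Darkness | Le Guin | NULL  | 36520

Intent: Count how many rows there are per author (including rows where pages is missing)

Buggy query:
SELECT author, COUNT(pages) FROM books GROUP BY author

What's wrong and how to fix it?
Bug: COUNT(column) counts non-NULL values only; rows with NULL pages aren't counted

Fix: Use COUNT(*) to count all rows regardless of NULL

Corrected query:
SELECT author, COUNT(*) FROM books GROUP BY author

Result:
author  | COUNT(*)
--------+---------
Austen  | 4       
Le Guin | 2       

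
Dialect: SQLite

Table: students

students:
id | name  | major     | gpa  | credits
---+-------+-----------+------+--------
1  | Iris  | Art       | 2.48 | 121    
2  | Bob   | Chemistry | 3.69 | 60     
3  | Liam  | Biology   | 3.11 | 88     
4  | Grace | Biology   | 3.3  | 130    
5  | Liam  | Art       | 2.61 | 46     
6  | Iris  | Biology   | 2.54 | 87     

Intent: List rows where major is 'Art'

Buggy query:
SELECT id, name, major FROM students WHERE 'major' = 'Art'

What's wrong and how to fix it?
Bug: Single quotes denote string literals in SQL; the column name is being compared as a constant string

Fix: Reference the column as major without single quotes

Corrected query:
SELECT id, name, major FROM students WHERE major = 'Art'

Result:
id | name | major
---+------+------
1  | Iris | Art  
5  | Liam | Art  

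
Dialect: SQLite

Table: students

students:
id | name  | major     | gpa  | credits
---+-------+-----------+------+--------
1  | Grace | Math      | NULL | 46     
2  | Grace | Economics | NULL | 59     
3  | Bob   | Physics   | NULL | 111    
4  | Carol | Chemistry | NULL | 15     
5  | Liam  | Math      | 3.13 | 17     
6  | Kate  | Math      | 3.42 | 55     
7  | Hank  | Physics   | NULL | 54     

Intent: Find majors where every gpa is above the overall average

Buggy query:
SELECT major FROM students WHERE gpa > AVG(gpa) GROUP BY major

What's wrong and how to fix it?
Bug: WHERE evaluates per row before aggregation, so AVG() is unavailable

Fix: Compute the overall average in a scalar subquery and compare each group's MIN against it in HAVING

Corrected query:
SELECT major FROM students GROUP BY major HAVING MIN(gpa) > (SELECT AVG(gpa) FROM students)

Result:
(no rows)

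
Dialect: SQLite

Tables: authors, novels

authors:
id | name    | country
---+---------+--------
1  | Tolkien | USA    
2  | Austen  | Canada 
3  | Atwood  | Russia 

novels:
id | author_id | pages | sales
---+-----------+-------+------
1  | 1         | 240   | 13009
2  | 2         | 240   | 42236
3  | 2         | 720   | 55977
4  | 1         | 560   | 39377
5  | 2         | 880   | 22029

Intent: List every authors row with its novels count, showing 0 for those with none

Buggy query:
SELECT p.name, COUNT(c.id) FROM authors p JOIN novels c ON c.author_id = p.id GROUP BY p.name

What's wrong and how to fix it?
Bug: An inner join excludes parents with zero children

Fix: Use LEFT JOIN so parents without children still appear (COUNT(c.id) gives 0)

Corrected query:
SELECT p.name, COUNT(c.id) FROM authors p LEFT JOIN novels c ON c.author_id = p.id GROUP BY p.name

Result:
name    | COUNT(c.id)
--------+------------
Atwood  | 0          
Austen  | 3          
Tolkien | 2          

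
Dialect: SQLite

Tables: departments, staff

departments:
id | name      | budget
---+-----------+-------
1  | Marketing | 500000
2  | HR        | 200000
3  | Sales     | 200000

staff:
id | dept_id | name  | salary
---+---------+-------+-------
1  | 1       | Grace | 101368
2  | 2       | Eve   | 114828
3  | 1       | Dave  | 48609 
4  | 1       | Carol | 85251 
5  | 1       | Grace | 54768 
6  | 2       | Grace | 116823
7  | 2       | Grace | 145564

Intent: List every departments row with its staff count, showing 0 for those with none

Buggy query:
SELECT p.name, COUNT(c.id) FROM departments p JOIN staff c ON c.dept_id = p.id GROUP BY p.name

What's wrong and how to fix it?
Bug: INNER JOIN drops departments rows that have no matching staff rows

Fix: Switch to LEFT JOIN to retain unmatched parent rows

Corrected query:
SELECT p.name, COUNT(c.id) FROM departments p LEFT JOIN staff c ON c.dept_id = p.id GROUP BY p.name

Result:
name      | COUNT(c.id)
----------+------------
HR        | 3          
Marketing | 4          
Sales     | 0          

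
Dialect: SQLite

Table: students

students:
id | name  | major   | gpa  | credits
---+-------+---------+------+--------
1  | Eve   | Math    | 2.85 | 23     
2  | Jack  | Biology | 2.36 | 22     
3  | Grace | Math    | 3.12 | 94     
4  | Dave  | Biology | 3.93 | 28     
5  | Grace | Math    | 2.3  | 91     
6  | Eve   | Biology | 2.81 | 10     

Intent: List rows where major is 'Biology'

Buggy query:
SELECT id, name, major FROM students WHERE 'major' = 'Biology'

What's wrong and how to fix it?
Bug: Single quotes denote string literals in SQL; the column name is being compared as a constant string

Fix: Remove the quotes around the column name (or use double quotes for an identifier)

Corrected query:
SELECT id, name, major FROM students WHERE major = 'Biology'

Result:
id | name | major  
---+------+--------
2  | Jack | Biology
4  | Dave | Biology
6  | Eve  | Biology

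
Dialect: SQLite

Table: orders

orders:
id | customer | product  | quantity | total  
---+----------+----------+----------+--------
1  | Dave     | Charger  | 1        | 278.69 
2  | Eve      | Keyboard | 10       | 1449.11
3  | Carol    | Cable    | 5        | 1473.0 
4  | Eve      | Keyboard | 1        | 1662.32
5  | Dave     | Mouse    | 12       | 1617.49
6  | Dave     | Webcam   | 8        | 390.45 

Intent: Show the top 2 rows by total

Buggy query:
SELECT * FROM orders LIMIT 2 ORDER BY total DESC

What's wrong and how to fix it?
Bug: LIMIT must come after ORDER BY

Fix: Sort with ORDER BY, then apply LIMIT

Corrected query:
SELECT * FROM orders ORDER BY total DESC LIMIT 2

Result:
id | customer | product  | quantity | total  
---+----------+----------+----------+--------
4  | Eve      | Keyboard | 1        | 1662.32
5  | Dave     | Mouse    | 12       | 1617.49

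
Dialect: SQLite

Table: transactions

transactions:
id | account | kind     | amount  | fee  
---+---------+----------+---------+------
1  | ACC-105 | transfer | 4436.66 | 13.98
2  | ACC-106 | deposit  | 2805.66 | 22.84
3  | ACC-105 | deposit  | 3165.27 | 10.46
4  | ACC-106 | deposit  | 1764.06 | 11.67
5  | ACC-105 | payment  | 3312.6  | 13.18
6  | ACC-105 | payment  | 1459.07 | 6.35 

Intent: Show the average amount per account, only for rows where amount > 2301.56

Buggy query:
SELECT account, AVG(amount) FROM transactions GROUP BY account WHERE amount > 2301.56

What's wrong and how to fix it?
Bug: Row-level WHERE must come before GROUP BY in the clause order

Fix: Place WHERE between FROM and GROUP BY

Corrected query:
SELECT account, AVG(amount) FROM transactions WHERE amount > 2301.56 GROUP BY account

Result:
account | AVG(amount)
--------+------------
ACC-105 | 3638.176667
ACC-106 | 2805.66    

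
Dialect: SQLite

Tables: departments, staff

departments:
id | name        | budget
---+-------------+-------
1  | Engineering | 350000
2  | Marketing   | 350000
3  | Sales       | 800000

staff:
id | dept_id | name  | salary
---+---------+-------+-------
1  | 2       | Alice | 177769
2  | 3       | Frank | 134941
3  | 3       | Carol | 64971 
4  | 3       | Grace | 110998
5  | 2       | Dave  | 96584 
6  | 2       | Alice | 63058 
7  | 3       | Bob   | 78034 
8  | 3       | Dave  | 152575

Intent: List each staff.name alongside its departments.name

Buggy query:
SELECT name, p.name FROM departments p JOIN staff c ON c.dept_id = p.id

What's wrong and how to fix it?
Bug: Both tables have a 'name' column; the unqualified reference is ambiguous

Fix: Qualify the column with its table alias (c.name)

Corrected query:
SELECT c.name, p.name FROM departments p JOIN staff c ON c.dept_id = p.id

Result:
name  | name     
------+----------
Alice | Marketing
Frank | Sales    
Carol | Sales    
Grace | Sales    
Dave  | Marketing
Alice | Marketing
Bob   | Sales    
Dave  | Sales    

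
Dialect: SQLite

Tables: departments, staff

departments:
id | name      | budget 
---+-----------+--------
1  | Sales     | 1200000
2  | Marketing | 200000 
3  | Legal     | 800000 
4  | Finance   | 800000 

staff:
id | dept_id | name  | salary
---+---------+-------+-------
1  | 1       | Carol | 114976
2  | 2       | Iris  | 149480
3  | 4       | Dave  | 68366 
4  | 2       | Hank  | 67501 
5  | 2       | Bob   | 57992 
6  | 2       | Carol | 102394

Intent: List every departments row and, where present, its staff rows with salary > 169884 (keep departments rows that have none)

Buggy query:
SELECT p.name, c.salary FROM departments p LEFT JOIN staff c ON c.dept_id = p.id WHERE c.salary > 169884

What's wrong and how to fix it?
Bug: A WHERE condition on the right-hand table after LEFT JOIN drops unmatched parents

Fix: Put 'c.salary > 169884' in the JOIN's ON clause instead of WHERE

Corrected query:
SELECT p.name, c.salary FROM departments p LEFT JOIN staff c ON c.dept_id = p.id AND c.salary > 169884

Result:
name      | salary
----------+-------
Sales     | NULL  
Marketing | NULL  
Legal     | NULL  
Finance   | NULL  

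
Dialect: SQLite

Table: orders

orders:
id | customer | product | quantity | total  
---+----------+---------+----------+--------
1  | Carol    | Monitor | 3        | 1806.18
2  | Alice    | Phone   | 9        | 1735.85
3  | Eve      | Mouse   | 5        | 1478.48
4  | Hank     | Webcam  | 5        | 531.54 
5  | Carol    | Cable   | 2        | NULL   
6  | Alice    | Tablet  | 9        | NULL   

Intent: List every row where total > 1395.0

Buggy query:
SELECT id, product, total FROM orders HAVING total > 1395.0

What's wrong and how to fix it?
Bug: This is a non-aggregate query (no GROUP BY, no aggregates), so in SQLite the HAVING clause is invalid here; a row-level condition belongs in WHERE

Fix: Replace HAVING with WHERE since the condition applies to individual rows

Corrected query:
SELECT id, product, total FROM orders WHERE total > 1395.0

Result:
id | product | total  
---+---------+--------
1  | Monitor | 1806.18
2  | Phone   | 1735.85
3  | Mouse   | 1478.48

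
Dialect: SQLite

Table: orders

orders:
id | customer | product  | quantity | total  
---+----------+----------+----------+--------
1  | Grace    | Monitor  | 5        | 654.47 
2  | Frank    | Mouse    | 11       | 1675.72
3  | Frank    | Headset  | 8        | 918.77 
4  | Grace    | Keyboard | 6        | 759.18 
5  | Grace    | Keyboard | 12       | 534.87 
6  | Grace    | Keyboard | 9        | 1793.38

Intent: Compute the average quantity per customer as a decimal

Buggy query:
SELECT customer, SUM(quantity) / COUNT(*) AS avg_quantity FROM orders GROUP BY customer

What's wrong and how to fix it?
Bug: SUM(quantity) and COUNT(*) are both integers; the division truncates the fractional part

Fix: Cast one side to REAL so the division keeps the fractional part

Corrected query:
SELECT customer, SUM(quantity) * 1.0 / COUNT(*) AS avg_quantity FROM orders GROUP BY customer

Result:
customer | avg_quantity
---------+-------------
Frank    | 9.5         
Grace    | 8           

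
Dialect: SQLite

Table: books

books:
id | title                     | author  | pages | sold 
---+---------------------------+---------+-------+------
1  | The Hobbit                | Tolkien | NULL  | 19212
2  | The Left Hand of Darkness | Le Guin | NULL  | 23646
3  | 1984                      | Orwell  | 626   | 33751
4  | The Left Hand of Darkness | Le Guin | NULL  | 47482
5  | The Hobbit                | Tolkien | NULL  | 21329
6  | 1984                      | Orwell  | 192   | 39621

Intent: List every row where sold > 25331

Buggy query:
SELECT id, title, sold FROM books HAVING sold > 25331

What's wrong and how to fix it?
Bug: HAVING filters the output of aggregation, but this query has no GROUP BY and no aggregate functions, so SQLite rejects it (HAVING clause on a non-aggregate query); the condition here is per row

Fix: Replace HAVING with WHERE since the condition applies to individual rows

Corrected query:
SELECT id, title, sold FROM books WHERE sold > 25331

Result:
id | title                     | sold 
---+---------------------------+------
3  | 1984                      | 33751
4  | The Left Hand of Darkness | 47482
6  | 1984                      | 39621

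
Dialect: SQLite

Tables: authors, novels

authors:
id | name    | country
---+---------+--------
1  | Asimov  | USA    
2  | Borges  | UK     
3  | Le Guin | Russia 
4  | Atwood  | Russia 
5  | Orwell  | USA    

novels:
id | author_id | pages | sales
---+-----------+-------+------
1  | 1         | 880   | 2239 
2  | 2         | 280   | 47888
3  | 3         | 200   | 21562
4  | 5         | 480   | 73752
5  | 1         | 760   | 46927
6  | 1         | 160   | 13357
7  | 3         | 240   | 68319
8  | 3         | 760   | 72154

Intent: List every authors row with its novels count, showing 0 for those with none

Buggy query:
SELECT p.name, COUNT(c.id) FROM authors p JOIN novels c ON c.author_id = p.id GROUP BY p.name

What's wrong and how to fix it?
Bug: An inner join excludes parents with zero children

Fix: Switch to LEFT JOIN to retain unmatched parent rows

Corrected query:
SELECT p.name, COUNT(c.id) FROM authors p LEFT JOIN novels c ON c.author_id = p.id GROUP BY p.name

Result:
name    | COUNT(c.id)
--------+------------
Asimov  | 3          
Atwood  | 0          
Borges  | 1          
Le Guin | 3          
Orwell  | 1          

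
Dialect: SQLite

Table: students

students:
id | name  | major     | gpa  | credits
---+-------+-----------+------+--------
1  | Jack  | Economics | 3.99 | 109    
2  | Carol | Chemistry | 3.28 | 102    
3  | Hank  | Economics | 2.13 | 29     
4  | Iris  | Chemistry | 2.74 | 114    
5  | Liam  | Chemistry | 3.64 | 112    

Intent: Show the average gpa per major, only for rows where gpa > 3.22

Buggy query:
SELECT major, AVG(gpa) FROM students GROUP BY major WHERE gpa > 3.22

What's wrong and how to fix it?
Bug: WHERE cannot follow GROUP BY

Fix: Move the WHERE clause before GROUP BY

Corrected query:
SELECT major, AVG(gpa) FROM students WHERE gpa > 3.22 GROUP BY major

Result:
major     | AVG(gpa)
----------+---------
Chemistry | 3.46    
Economics | 3.99    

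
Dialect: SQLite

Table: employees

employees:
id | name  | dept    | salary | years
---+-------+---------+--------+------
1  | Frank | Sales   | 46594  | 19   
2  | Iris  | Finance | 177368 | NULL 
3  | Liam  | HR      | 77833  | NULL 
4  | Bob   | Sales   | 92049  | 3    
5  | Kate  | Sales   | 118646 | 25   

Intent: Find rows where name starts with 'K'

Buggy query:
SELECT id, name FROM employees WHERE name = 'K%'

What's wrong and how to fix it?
Bug: Wildcards only work with LIKE; '=' treats '%' as a literal character

Fix: Replace '=' with LIKE so 'K%' is treated as a pattern

Corrected query:
SELECT id, name FROM employees WHERE name LIKE 'K%'

Result:
id | name
---+-----
5  | Kate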